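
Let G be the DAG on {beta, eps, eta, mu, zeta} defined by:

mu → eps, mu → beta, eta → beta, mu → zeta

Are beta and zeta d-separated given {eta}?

No

There is one path between beta and zeta:
Path 1: beta ← mu → zeta
  mu is a fork and mu is not conditioned on — no node blocks this path, so it is active.
Since the path beta ← mu → zeta is active, beta and zeta are not d-separated given {eta}.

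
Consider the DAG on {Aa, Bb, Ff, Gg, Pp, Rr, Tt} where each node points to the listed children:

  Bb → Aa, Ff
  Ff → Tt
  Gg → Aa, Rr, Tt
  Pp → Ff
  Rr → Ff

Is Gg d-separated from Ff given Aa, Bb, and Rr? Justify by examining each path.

Yes — Gg and Ff are d-separated given {Aa, Bb, Rr}.

There are 3 undirected paths between Gg and Ff; checking each against the conditioning set {Aa, Bb, Rr}:
Path 1: Gg → Aa ← Bb → Ff
  Bb is a fork here and Bb is conditioned on, so the path is blocked at Bb.
Path 2: Gg → Rr → Ff
  Rr is a chain here and Rr is conditioned on, so the path is blocked at Rr.
Path 3: Gg → Tt ← Ff
  Tt is a collider here and neither Tt nor any of its descendants is conditioned on, so the collider stays closed — the path is blocked at Tt.
Every path is blocked, so Gg and Ff are d-separated given {Aa, Bb, Rr}.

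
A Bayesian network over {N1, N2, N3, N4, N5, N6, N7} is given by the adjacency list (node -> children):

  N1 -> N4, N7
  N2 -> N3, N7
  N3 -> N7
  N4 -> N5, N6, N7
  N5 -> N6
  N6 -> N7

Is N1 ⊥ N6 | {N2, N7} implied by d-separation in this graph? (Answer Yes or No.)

No

We examine all 6 paths between N1 and N6:
  1. N1 → N7 ← N6 — N7:collider[open] ⇒ active
  2. N1 → N7 ← N4 → N6 — N7:collider[open]; N4:fork[open] ⇒ active
  3. N1 → N7 ← N4 → N5 → N6 — N7:collider[open]; N4:fork[open]; N5:chain[open] ⇒ active
  4. N1 → N4 → N7 ← N6 — N4:chain[open]; N7:collider[open] ⇒ active
  5. N1 → N4 → N6 — N4:chain[open] ⇒ active
  6. N1 → N4 → N5 → N6 — N4:chain[open]; N5:chain[open] ⇒ active
Since the path N1 → N7 ← N6 is active, N1 and N6 are not d-separated given {N2, N7}.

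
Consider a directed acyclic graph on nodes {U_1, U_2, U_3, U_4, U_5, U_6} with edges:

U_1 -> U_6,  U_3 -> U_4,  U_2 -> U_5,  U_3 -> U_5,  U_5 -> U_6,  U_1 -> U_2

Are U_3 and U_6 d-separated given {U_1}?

No — U_3 and U_6 are not d-separated given {U_1}.

There are 2 undirected paths between U_3 and U_6; checking each against the conditioning set {U_1}:
Path 1: U_3 → U_5 → U_6
  U_5 is a chain and U_5 is not conditioned on — no node blocks this path, so it is active.
Path 2: U_3 → U_5 ← U_2 ← U_1 → U_6
  U_5 is a collider here and neither U_5 nor any of its descendants is conditioned on, so the collider stays closed — the path is blocked at U_5.
Since the path U_3 → U_5 → U_6 is active, U_3 and U_6 are not d-separated given {U_1}.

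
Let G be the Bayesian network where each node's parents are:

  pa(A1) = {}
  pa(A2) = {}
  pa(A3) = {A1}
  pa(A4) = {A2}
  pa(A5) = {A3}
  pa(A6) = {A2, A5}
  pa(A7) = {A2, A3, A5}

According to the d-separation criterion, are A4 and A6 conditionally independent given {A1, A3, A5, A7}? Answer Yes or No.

We examine all 3 paths between A4 and A6:
Path 1: A4 ← A2 → A6
  A2 is a fork and A2 is not conditioned on — no node blocks this path, so it is active.
Path 2: A4 ← A2 → A7 ← A3 → A5 → A6
  A3 is a fork here and A3 is conditioned on, so the path is blocked at A3.
Path 3: A4 ← A2 → A7 ← A5 → A6
  A5 is a fork here and A5 is conditioned on, so the path is blocked at A5.
At least one path is unblocked, so d-separation fails.

No — A4 and A6 are not d-separated given {A1, A3, A5, A7}.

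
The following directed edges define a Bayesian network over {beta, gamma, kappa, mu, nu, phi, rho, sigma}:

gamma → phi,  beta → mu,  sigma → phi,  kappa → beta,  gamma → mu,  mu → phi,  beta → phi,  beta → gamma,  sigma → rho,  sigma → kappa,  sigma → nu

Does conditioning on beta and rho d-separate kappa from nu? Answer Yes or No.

No

We examine all 6 paths between kappa and nu:
  1. kappa ← sigma → nu — sigma:fork[open] ⇒ active
  2. kappa → beta → mu → phi ← sigma → nu — beta:chain[blocks]; mu:chain[open]; phi:collider[blocks]; sigma:fork[open] ⇒ blocked
  3. kappa → beta → mu ← gamma → phi ← sigma → nu — beta:chain[blocks]; mu:collider[blocks]; gamma:fork[open]; phi:collider[blocks]; sigma:fork[open] ⇒ blocked
  4. kappa → beta → phi ← sigma → nu — beta:chain[blocks]; phi:collider[blocks]; sigma:fork[open] ⇒ blocked
  5. kappa → beta → gamma → mu → phi ← sigma → nu — beta:chain[blocks]; gamma:chain[open]; mu:chain[open]; phi:collider[blocks]; sigma:fork[open] ⇒ blocked
  6. kappa → beta → gamma → phi ← sigma → nu — beta:chain[blocks]; gamma:chain[open]; phi:collider[blocks]; sigma:fork[open] ⇒ blocked
Since the path kappa ← sigma → nu is active, kappa and nu are not d-separated given {beta, rho}.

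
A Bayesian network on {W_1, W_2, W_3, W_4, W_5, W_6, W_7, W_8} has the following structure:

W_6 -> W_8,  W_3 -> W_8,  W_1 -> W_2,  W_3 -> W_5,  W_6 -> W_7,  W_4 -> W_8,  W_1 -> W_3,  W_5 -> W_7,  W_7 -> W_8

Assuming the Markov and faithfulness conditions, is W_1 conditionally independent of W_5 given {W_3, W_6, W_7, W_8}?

Yes — W_1 and W_5 are d-separated given {W_3, W_6, W_7, W_8}.

We examine all 3 paths between W_1 and W_5:
  1. W_1 → W_3 → W_5 — W_3:chain[blocks] ⇒ blocked
  2. W_1 → W_3 → W_8 ← W_6 → W_7 ← W_5 — W_3:chain[blocks]; W_8:collider[open]; W_6:fork[blocks]; W_7:collider[open] ⇒ blocked
  3. W_1 → W_3 → W_8 ← W_7 ← W_5 — W_3:chain[blocks]; W_8:collider[open]; W_7:chain[blocks] ⇒ blocked
All paths are blocked; W_1 ⊥ W_5 | {W_3, W_6, W_7, W_8} holds.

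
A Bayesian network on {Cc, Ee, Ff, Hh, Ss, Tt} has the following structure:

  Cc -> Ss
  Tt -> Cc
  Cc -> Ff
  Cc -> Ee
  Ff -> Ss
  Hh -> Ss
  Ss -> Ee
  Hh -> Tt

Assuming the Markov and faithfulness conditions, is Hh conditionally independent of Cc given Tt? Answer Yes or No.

There are 4 undirected paths between Hh and Cc; checking each against the conditioning set {Tt}:
  1. Hh → Ss → Ee ← Cc — Ss:chain[open]; Ee:collider[blocks] ⇒ blocked
  2. Hh → Ss ← Cc — Ss:collider[blocks] ⇒ blocked
  3. Hh → Ss ← Ff ← Cc — Ss:collider[blocks]; Ff:chain[open] ⇒ blocked
  4. Hh → Tt → Cc — Tt:chain[blocks] ⇒ blocked
Since every path is blocked, d-separation holds.

Yes — Hh and Cc are d-separated given {Tt}.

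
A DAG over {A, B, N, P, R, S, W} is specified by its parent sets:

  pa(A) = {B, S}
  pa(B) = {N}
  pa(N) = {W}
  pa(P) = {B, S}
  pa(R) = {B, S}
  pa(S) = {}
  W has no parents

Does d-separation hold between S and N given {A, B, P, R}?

We examine all 3 paths between S and N:
Path 1: S → R ← B ← N
  B is a chain here and B is conditioned on, so the path is blocked at B.
Path 2: S → A ← B ← N
  B is a chain here and B is conditioned on, so the path is blocked at B.
Path 3: S → P ← B ← N
  B is a chain here and B is conditioned on, so the path is blocked at B.
All paths are blocked; S ⊥ N | {A, B, P, R} holds.

Yes — S and N are d-separated given {A, B, P, R}.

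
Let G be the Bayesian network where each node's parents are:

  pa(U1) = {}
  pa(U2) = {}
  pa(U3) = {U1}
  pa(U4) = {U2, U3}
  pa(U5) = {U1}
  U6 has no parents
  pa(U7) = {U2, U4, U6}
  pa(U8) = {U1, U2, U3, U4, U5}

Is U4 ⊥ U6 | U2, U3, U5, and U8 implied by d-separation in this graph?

Enumerating the 6 paths from U4 to U6 and testing each for blocking by {U2, U3, U5, U8}:
Path 1: U4 → U8 ← U2 → U7 ← U6
  U2 is a fork here and U2 is conditioned on, so the path is blocked at U2.
Path 2: U4 ← U2 → U7 ← U6
  U2 is a fork here and U2 is conditioned on, so the path is blocked at U2.
Path 3: U4 ← U3 → U8 ← U2 → U7 ← U6
  U3 is a fork here and U3 is conditioned on, so the path is blocked at U3.
Path 4: U4 ← U3 ← U1 → U8 ← U2 → U7 ← U6
  U3 is a chain here and U3 is conditioned on, so the path is blocked at U3.
Path 5: U4 ← U3 ← U1 → U5 → U8 ← U2 → U7 ← U6
  U3 is a chain here and U3 is conditioned on, so the path is blocked at U3.
Path 6: U4 → U7 ← U6
  U7 is a collider here and neither U7 nor any of its descendants is conditioned on, so the collider stays closed — the path is blocked at U7.
Every path is blocked, so U4 and U6 are d-separated given {U2, U3, U5, U8}.

Yes — U4 and U6 are d-separated given {U2, U3, U5, U8}.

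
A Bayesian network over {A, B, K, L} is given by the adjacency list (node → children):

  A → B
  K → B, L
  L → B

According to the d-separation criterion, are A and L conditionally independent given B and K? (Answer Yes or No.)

2 paths connect A and L; each must be blocked for d-separation to hold:
Path 1: A → B ← L
  B is a collider and B is conditioned on, which opens it — no node blocks this path, so it is active.
Path 2: A → B ← K → L
  K is a fork here and K is conditioned on, so the path is blocked at K.
At least one path is unblocked, so d-separation fails.

No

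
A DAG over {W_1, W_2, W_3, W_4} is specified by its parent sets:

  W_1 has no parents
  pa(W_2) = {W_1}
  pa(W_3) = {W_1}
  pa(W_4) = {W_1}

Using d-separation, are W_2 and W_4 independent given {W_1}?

Only one path connects W_2 and W_4:
  1. W_2 ← W_1 → W_4 — W_1:fork[blocks] ⇒ blocked
Since every path is blocked, d-separation holds.

Yes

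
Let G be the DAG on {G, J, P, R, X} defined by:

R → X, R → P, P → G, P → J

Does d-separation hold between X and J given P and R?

There is one path between X and J:
Path 1: X ← R → P → J
  R is a fork here and R is conditioned on, so the path is blocked at R.
Every path is blocked, so X and J are d-separated given {P, R}.

Yes — X and J are d-separated given {P, R}.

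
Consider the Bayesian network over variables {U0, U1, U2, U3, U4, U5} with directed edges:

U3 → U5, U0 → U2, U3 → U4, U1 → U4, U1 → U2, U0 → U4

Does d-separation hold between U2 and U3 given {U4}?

No

2 paths connect U2 and U3; each must be blocked for d-separation to hold:
Path 1: U2 ← U0 → U4 ← U3
  U0 is a fork and U0 is not conditioned on; U4 is a collider and U4 is conditioned on, which opens it — no node blocks this path, so it is active.
Path 2: U2 ← U1 → U4 ← U3
  U1 is a fork and U1 is not conditioned on; U4 is a collider and U4 is conditioned on, which opens it — no node blocks this path, so it is active.
Since the path U2 ← U0 → U4 ← U3 is active, U2 and U3 are not d-separated given {U4}.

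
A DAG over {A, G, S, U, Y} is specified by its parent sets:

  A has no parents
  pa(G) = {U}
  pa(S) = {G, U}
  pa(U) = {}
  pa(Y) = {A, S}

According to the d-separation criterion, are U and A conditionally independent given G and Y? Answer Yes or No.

No — U and A are not d-separated given {G, Y}.

Enumerating the 2 paths from U to A and testing each for blocking by {G, Y}:
Path 1: U → S → Y ← A
  S is a chain and S is not conditioned on; Y is a collider and Y is conditioned on, which opens it — no node blocks this path, so it is active.
Path 2: U → G → S → Y ← A
  G is a chain here and G is conditioned on, so the path is blocked at G.
At least one path is unblocked, so d-separation fails.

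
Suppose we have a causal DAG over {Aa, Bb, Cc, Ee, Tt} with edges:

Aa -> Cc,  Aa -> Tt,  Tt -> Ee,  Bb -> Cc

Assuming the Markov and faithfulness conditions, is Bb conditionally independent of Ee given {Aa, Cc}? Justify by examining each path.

Yes — Bb and Ee are d-separated given {Aa, Cc}.

The only undirected path from Bb to Ee is:
Path 1: Bb → Cc ← Aa → Tt → Ee
  Aa is a fork here and Aa is conditioned on, so the path is blocked at Aa.
Every path is blocked, so Bb and Ee are d-separated given {Aa, Cc}.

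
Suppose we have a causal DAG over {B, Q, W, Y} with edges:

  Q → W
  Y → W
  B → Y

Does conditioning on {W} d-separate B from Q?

The only undirected path from B to Q is:
Path 1: B → Y → W ← Q
  Y is a chain and Y is not conditioned on; W is a collider and W is conditioned on, which opens it — no node blocks this path, so it is active.
Because an active path exists, B and Q are not d-separated.

No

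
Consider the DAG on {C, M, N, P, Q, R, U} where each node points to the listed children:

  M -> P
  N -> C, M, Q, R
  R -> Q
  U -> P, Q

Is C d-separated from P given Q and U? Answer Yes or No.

We examine all 3 paths between C and P:
  1. C ← N → M → P — N:fork[open]; M:chain[open] ⇒ active
  2. C ← N → Q ← U → P — N:fork[open]; Q:collider[open]; U:fork[blocks] ⇒ blocked
  3. C ← N → R → Q ← U → P — N:fork[open]; R:chain[open]; Q:collider[open]; U:fork[blocks] ⇒ blocked
Since the path C ← N → M → P is active, C and P are not d-separated given {Q, U}.

No — C and P are not d-separated given {Q, U}.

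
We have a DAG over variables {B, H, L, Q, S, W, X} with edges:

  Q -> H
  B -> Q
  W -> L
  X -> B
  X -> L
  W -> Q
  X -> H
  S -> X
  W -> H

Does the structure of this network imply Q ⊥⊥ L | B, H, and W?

There are 6 undirected paths between Q and L; checking each against the conditioning set {B, H, W}:
  1. Q ← W → L — W:fork[blocks] ⇒ blocked
  2. Q ← W → H ← X → L — W:fork[blocks]; H:collider[open]; X:fork[open] ⇒ blocked
  3. Q ← B ← X → L — B:chain[blocks]; X:fork[open] ⇒ blocked
  4. Q ← B ← X → H ← W → L — B:chain[blocks]; X:fork[open]; H:collider[open]; W:fork[blocks] ⇒ blocked
  5. Q → H ← W → L — H:collider[open]; W:fork[blocks] ⇒ blocked
  6. Q → H ← X → L — H:collider[open]; X:fork[open] ⇒ active
Because an active path exists, Q and L are not d-separated.

No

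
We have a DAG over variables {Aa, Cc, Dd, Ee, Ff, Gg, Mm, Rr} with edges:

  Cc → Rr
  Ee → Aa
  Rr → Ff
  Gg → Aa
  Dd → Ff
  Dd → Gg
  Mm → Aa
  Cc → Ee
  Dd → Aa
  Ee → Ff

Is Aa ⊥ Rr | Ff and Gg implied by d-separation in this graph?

No

6 paths connect Aa and Rr; each must be blocked for d-separation to hold:
Path 1: Aa ← Dd → Ff ← Ee ← Cc → Rr
  Dd is a fork and Dd is not conditioned on; Ff is a collider and Ff is conditioned on, which opens it; Ee is a chain and Ee is not conditioned on; Cc is a fork and Cc is not conditioned on — no node blocks this path, so it is active.
Path 2: Aa ← Dd → Ff ← Rr
  Dd is a fork and Dd is not conditioned on; Ff is a collider and Ff is conditioned on, which opens it — no node blocks this path, so it is active.
Path 3: Aa ← Ee → Ff ← Rr
  Ee is a fork and Ee is not conditioned on; Ff is a collider and Ff is conditioned on, which opens it — no node blocks this path, so it is active.
Path 4: Aa ← Ee ← Cc → Rr
  Ee is a chain and Ee is not conditioned on; Cc is a fork and Cc is not conditioned on — no node blocks this path, so it is active.
Path 5: Aa ← Gg ← Dd → Ff ← Ee ← Cc → Rr
  Gg is a chain here and Gg is conditioned on, so the path is blocked at Gg.
Path 6: Aa ← Gg ← Dd → Ff ← Rr
  Gg is a chain here and Gg is conditioned on, so the path is blocked at Gg.
Because an active path exists, Aa and Rr are not d-separated.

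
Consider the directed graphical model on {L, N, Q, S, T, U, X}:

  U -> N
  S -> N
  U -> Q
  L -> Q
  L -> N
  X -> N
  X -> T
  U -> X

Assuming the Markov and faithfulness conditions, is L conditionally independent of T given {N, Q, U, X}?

We examine all 4 paths between L and T:
Path 1: L → N ← U → X → T
  U is a fork here and U is conditioned on, so the path is blocked at U.
Path 2: L → N ← X → T
  X is a fork here and X is conditioned on, so the path is blocked at X.
Path 3: L → Q ← U → N ← X → T
  U is a fork here and U is conditioned on, so the path is blocked at U.
Path 4: L → Q ← U → X → T
  U is a fork here and U is conditioned on, so the path is blocked at U.
Since every path is blocked, d-separation holds.

Yes — L and T are d-separated given {N, Q, U, X}.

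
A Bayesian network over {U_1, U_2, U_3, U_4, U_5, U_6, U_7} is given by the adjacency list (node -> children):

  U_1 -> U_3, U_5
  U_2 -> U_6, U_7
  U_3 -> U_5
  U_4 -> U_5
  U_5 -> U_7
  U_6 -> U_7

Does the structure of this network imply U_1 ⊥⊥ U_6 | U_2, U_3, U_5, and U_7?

Yes

There are 4 undirected paths between U_1 and U_6; checking each against the conditioning set {U_2, U_3, U_5, U_7}:
Path 1: U_1 → U_5 → U_7 ← U_6
  U_5 is a chain here and U_5 is conditioned on, so the path is blocked at U_5.
Path 2: U_1 → U_5 → U_7 ← U_2 → U_6
  U_5 is a chain here and U_5 is conditioned on, so the path is blocked at U_5.
Path 3: U_1 → U_3 → U_5 → U_7 ← U_6
  U_3 is a chain here and U_3 is conditioned on, so the path is blocked at U_3.
Path 4: U_1 → U_3 → U_5 → U_7 ← U_2 → U_6
  U_3 is a chain here and U_3 is conditioned on, so the path is blocked at U_3.
All paths are blocked; U_1 ⊥ U_6 | {U_2, U_3, U_5, U_7} holds.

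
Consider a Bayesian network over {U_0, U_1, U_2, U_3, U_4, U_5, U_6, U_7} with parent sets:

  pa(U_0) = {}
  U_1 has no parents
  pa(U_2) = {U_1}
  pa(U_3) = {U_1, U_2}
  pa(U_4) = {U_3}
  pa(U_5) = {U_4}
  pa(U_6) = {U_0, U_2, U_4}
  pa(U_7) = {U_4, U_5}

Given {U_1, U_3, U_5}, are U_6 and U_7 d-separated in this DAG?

No — U_6 and U_7 are not d-separated given {U_1, U_3, U_5}.

Enumerating the 6 paths from U_6 to U_7 and testing each for blocking by {U_1, U_3, U_5}:
Path 1: U_6 ← U_4 → U_7
  U_4 is a fork and U_4 is not conditioned on — no node blocks this path, so it is active.
Path 2: U_6 ← U_4 → U_5 → U_7
  U_5 is a chain here and U_5 is conditioned on, so the path is blocked at U_5.
Path 3: U_6 ← U_2 ← U_1 → U_3 → U_4 → U_7
  U_1 is a fork here and U_1 is conditioned on, so the path is blocked at U_1.
Path 4: U_6 ← U_2 ← U_1 → U_3 → U_4 → U_5 → U_7
  U_1 is a fork here and U_1 is conditioned on, so the path is blocked at U_1.
Path 5: U_6 ← U_2 → U_3 → U_4 → U_7
  U_3 is a chain here and U_3 is conditioned on, so the path is blocked at U_3.
Path 6: U_6 ← U_2 → U_3 → U_4 → U_5 → U_7
  U_3 is a chain here and U_3 is conditioned on, so the path is blocked at U_3.
At least one path is unblocked, so d-separation fails.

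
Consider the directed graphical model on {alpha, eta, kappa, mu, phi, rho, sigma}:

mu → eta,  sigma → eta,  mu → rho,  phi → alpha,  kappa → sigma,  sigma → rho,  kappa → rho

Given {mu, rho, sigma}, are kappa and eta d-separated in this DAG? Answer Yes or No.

Yes

We examine all 4 paths between kappa and eta:
Path 1: kappa → sigma → rho ← mu → eta
  sigma is a chain here and sigma is conditioned on, so the path is blocked at sigma.
Path 2: kappa → sigma → eta
  sigma is a chain here and sigma is conditioned on, so the path is blocked at sigma.
Path 3: kappa → rho ← sigma → eta
  sigma is a fork here and sigma is conditioned on, so the path is blocked at sigma.
Path 4: kappa → rho ← mu → eta
  mu is a fork here and mu is conditioned on, so the path is blocked at mu.
All paths are blocked; kappa ⊥ eta | {mu, rho, sigma} holds.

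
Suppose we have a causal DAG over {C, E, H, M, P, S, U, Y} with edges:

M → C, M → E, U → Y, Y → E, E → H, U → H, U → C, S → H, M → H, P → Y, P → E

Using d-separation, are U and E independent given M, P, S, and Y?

Yes

There are 6 undirected paths between U and E; checking each against the conditioning set {M, P, S, Y}:
Path 1: U → C ← M → E
  C is a collider here and neither C nor any of its descendants is conditioned on, so the collider stays closed — the path is blocked at C.
Path 2: U → C ← M → H ← E
  C is a collider here and neither C nor any of its descendants is conditioned on, so the collider stays closed — the path is blocked at C.
Path 3: U → Y ← P → E
  P is a fork here and P is conditioned on, so the path is blocked at P.
Path 4: U → Y → E
  Y is a chain here and Y is conditioned on, so the path is blocked at Y.
Path 5: U → H ← M → E
  H is a collider here and neither H nor any of its descendants is conditioned on, so the collider stays closed — the path is blocked at H.
Path 6: U → H ← E
  H is a collider here and neither H nor any of its descendants is conditioned on, so the collider stays closed — the path is blocked at H.
Since every path is blocked, d-separation holds.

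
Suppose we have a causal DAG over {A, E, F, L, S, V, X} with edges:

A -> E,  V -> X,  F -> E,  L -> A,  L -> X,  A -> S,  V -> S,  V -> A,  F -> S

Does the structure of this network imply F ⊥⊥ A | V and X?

4 paths connect F and A; each must be blocked for d-separation to hold:
  1. F → S ← V → X ← L → A — S:collider[blocks]; V:fork[blocks]; X:collider[open]; L:fork[open] ⇒ blocked
  2. F → S ← V → A — S:collider[blocks]; V:fork[blocks] ⇒ blocked
  3. F → S ← A — S:collider[blocks] ⇒ blocked
  4. F → E ← A — E:collider[blocks] ⇒ blocked
Every path is blocked, so F and A are d-separated given {V, X}.

Yes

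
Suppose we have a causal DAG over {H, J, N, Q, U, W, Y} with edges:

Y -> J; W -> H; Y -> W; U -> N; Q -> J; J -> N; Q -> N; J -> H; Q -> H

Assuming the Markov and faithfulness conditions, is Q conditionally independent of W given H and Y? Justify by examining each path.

Enumerating the 6 paths from Q to W and testing each for blocking by {H, Y}:
Path 1: Q → H ← W
  H is a collider and H is conditioned on, which opens it — no node blocks this path, so it is active.
Path 2: Q → H ← J ← Y → W
  Y is a fork here and Y is conditioned on, so the path is blocked at Y.
Path 3: Q → N ← J → H ← W
  N is a collider here and neither N nor any of its descendants is conditioned on, so the collider stays closed — the path is blocked at N.
Path 4: Q → N ← J ← Y → W
  N is a collider here and neither N nor any of its descendants is conditioned on, so the collider stays closed — the path is blocked at N.
Path 5: Q → J → H ← W
  J is a chain and J is not conditioned on; H is a collider and H is conditioned on, which opens it — no node blocks this path, so it is active.
Path 6: Q → J ← Y → W
  Y is a fork here and Y is conditioned on, so the path is blocked at Y.
Because an active path exists, Q and W are not d-separated.

No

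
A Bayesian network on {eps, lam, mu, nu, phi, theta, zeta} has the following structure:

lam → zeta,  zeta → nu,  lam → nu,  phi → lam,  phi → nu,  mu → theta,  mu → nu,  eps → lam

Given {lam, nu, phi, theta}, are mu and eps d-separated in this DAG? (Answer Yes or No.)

Yes

We examine all 3 paths between mu and eps:
Path 1: mu → nu ← lam ← eps
  lam is a chain here and lam is conditioned on, so the path is blocked at lam.
Path 2: mu → nu ← phi → lam ← eps
  phi is a fork here and phi is conditioned on, so the path is blocked at phi.
Path 3: mu → nu ← zeta ← lam ← eps
  lam is a chain here and lam is conditioned on, so the path is blocked at lam.
Since every path is blocked, d-separation holds.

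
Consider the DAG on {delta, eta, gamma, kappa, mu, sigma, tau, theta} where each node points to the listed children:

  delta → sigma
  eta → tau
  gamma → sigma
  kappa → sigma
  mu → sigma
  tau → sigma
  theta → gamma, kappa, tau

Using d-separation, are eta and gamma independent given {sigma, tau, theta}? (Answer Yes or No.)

Yes

We examine all 4 paths between eta and gamma:
  1. eta → tau → sigma ← gamma — tau:chain[blocks]; sigma:collider[open] ⇒ blocked
  2. eta → tau → sigma ← kappa ← theta → gamma — tau:chain[blocks]; sigma:collider[open]; kappa:chain[open]; theta:fork[blocks] ⇒ blocked
  3. eta → tau ← theta → gamma — tau:collider[open]; theta:fork[blocks] ⇒ blocked
  4. eta → tau ← theta → kappa → sigma ← gamma — tau:collider[open]; theta:fork[blocks]; kappa:chain[open]; sigma:collider[open] ⇒ blocked
All paths are blocked; eta ⊥ gamma | {sigma, tau, theta} holds.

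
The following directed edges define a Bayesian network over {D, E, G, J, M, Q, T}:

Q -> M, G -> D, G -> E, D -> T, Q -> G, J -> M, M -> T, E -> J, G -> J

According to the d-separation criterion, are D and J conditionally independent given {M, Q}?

There are 6 undirected paths between D and J; checking each against the conditioning set {M, Q}:
  1. D → T ← M ← J — T:collider[blocks]; M:chain[blocks] ⇒ blocked
  2. D → T ← M ← Q → G → J — T:collider[blocks]; M:chain[blocks]; Q:fork[blocks]; G:chain[open] ⇒ blocked
  3. D → T ← M ← Q → G → E → J — T:collider[blocks]; M:chain[blocks]; Q:fork[blocks]; G:chain[open]; E:chain[open] ⇒ blocked
  4. D ← G → J — G:fork[open] ⇒ active
  5. D ← G ← Q → M ← J — G:chain[open]; Q:fork[blocks]; M:collider[open] ⇒ blocked
  6. D ← G → E → J — G:fork[open]; E:chain[open] ⇒ active
Because an active path exists, D and J are not d-separated.

No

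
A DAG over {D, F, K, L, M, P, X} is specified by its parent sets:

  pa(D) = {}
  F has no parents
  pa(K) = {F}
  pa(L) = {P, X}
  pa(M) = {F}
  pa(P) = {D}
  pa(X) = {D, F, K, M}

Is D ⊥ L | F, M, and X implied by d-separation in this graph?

No

Enumerating the 2 paths from D to L and testing each for blocking by {F, M, X}:
Path 1: D → P → L
  P is a chain and P is not conditioned on — no node blocks this path, so it is active.
Path 2: D → X → L
  X is a chain here and X is conditioned on, so the path is blocked at X.
Since the path D → P → L is active, D and L are not d-separated given {F, M, X}.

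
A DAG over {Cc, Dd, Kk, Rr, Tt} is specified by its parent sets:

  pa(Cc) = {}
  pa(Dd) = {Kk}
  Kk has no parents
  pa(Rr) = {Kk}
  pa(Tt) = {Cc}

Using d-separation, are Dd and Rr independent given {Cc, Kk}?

Yes

Only one path connects Dd and Rr:
  1. Dd ← Kk → Rr — Kk:fork[blocks] ⇒ blocked
Since every path is blocked, d-separation holds.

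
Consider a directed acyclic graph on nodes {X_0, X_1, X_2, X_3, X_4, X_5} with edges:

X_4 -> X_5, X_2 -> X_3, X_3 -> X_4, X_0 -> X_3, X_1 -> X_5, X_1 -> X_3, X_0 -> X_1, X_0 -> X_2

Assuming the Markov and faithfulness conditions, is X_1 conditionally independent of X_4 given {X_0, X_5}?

We examine all 4 paths between X_1 and X_4:
Path 1: X_1 → X_3 → X_4
  X_3 is a chain and X_3 is not conditioned on — no node blocks this path, so it is active.
Path 2: X_1 ← X_0 → X_3 → X_4
  X_0 is a fork here and X_0 is conditioned on, so the path is blocked at X_0.
Path 3: X_1 ← X_0 → X_2 → X_3 → X_4
  X_0 is a fork here and X_0 is conditioned on, so the path is blocked at X_0.
Path 4: X_1 → X_5 ← X_4
  X_5 is a collider and X_5 is conditioned on, which opens it — no node blocks this path, so it is active.
Because an active path exists, X_1 and X_4 are not d-separated.

No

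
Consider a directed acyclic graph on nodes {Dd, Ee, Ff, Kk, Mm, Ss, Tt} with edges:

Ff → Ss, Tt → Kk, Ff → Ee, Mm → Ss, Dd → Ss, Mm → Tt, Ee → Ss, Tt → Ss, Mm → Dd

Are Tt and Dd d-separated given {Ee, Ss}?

No — Tt and Dd are not d-separated given {Ee, Ss}.

There are 4 undirected paths between Tt and Dd; checking each against the conditioning set {Ee, Ss}:
Path 1: Tt → Ss ← Mm → Dd
  Ss is a collider and Ss is conditioned on, which opens it; Mm is a fork and Mm is not conditioned on — no node blocks this path, so it is active.
Path 2: Tt → Ss ← Dd
  Ss is a collider and Ss is conditioned on, which opens it — no node blocks this path, so it is active.
Path 3: Tt ← Mm → Ss ← Dd
  Mm is a fork and Mm is not conditioned on; Ss is a collider and Ss is conditioned on, which opens it — no node blocks this path, so it is active.
Path 4: Tt ← Mm → Dd
  Mm is a fork and Mm is not conditioned on — no node blocks this path, so it is active.
At least one path is unblocked, so d-separation fails.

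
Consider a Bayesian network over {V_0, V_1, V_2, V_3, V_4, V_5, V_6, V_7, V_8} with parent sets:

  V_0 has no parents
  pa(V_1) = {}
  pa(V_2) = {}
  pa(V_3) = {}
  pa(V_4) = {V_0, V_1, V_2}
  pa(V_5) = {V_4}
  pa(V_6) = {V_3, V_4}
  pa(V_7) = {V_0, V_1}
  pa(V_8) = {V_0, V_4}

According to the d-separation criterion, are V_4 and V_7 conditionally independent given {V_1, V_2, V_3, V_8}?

No

We examine all 3 paths between V_4 and V_7:
Path 1: V_4 ← V_0 → V_7
  V_0 is a fork and V_0 is not conditioned on — no node blocks this path, so it is active.
Path 2: V_4 → V_8 ← V_0 → V_7
  V_8 is a collider and V_8 is conditioned on, which opens it; V_0 is a fork and V_0 is not conditioned on — no node blocks this path, so it is active.
Path 3: V_4 ← V_1 → V_7
  V_1 is a fork here and V_1 is conditioned on, so the path is blocked at V_1.
Since the path V_4 ← V_0 → V_7 is active, V_4 and V_7 are not d-separated given {V_1, V_2, V_3, V_8}.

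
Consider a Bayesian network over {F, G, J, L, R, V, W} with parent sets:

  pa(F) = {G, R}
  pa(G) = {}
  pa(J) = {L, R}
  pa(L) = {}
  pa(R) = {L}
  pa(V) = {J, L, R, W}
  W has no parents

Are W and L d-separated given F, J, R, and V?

No

There are 5 undirected paths between W and L; checking each against the conditioning set {F, J, R, V}:
Path 1: W → V ← L
  V is a collider and V is conditioned on, which opens it — no node blocks this path, so it is active.
Path 2: W → V ← R ← L
  R is a chain here and R is conditioned on, so the path is blocked at R.
Path 3: W → V ← R → J ← L
  R is a fork here and R is conditioned on, so the path is blocked at R.
Path 4: W → V ← J ← L
  J is a chain here and J is conditioned on, so the path is blocked at J.
Path 5: W → V ← J ← R ← L
  J is a chain here and J is conditioned on, so the path is blocked at J.
Since the path W → V ← L is active, W and L are not d-separated given {F, J, R, V}.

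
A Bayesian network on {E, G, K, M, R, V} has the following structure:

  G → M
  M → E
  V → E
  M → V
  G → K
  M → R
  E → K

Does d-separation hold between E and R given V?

We examine all 3 paths between E and R:
  1. E ← V ← M → R — V:chain[blocks]; M:fork[open] ⇒ blocked
  2. E → K ← G → M → R — K:collider[blocks]; G:fork[open]; M:chain[open] ⇒ blocked
  3. E ← M → R — M:fork[open] ⇒ active
Since the path E ← M → R is active, E and R are not d-separated given {V}.

No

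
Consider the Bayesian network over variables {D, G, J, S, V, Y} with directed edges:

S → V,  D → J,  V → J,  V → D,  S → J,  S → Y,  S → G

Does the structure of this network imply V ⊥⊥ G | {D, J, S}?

Enumerating the 3 paths from V to G and testing each for blocking by {D, J, S}:
  1. V → J ← S → G — J:collider[open]; S:fork[blocks] ⇒ blocked
  2. V → D → J ← S → G — D:chain[blocks]; J:collider[open]; S:fork[blocks] ⇒ blocked
  3. V ← S → G — S:fork[blocks] ⇒ blocked
All paths are blocked; V ⊥ G | {D, J, S} holds.

Yes — V and G are d-separated given {D, J, S}.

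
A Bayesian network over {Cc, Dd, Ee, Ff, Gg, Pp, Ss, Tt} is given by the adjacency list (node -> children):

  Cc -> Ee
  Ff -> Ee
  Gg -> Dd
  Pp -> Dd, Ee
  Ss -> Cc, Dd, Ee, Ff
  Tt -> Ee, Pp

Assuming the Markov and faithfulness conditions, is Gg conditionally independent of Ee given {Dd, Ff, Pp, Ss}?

Yes — Gg and Ee are d-separated given {Dd, Ff, Pp, Ss}.

Enumerating the 5 paths from Gg to Ee and testing each for blocking by {Dd, Ff, Pp, Ss}:
Path 1: Gg → Dd ← Ss → Ee
  Ss is a fork here and Ss is conditioned on, so the path is blocked at Ss.
Path 2: Gg → Dd ← Ss → Cc → Ee
  Ss is a fork here and Ss is conditioned on, so the path is blocked at Ss.
Path 3: Gg → Dd ← Ss → Ff → Ee
  Ss is a fork here and Ss is conditioned on, so the path is blocked at Ss.
Path 4: Gg → Dd ← Pp → Ee
  Pp is a fork here and Pp is conditioned on, so the path is blocked at Pp.
Path 5: Gg → Dd ← Pp ← Tt → Ee
  Pp is a chain here and Pp is conditioned on, so the path is blocked at Pp.
Every path is blocked, so Gg and Ee are d-separated given {Dd, Ff, Pp, Ss}.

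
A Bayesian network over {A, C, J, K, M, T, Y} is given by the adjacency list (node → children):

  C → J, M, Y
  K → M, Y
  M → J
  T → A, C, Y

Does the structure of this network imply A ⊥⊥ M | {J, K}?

No

We examine all 6 paths between A and M:
  1. A ← T → C → M — T:fork[open]; C:chain[open] ⇒ active
  2. A ← T → C → Y ← K → M — T:fork[open]; C:chain[open]; Y:collider[blocks]; K:fork[blocks] ⇒ blocked
  3. A ← T → C → J ← M — T:fork[open]; C:chain[open]; J:collider[open] ⇒ active
  4. A ← T → Y ← C → M — T:fork[open]; Y:collider[blocks]; C:fork[open] ⇒ blocked
  5. A ← T → Y ← C → J ← M — T:fork[open]; Y:collider[blocks]; C:fork[open]; J:collider[open] ⇒ blocked
  6. A ← T → Y ← K → M — T:fork[open]; Y:collider[blocks]; K:fork[blocks] ⇒ blocked
At least one path is unblocked, so d-separation fails.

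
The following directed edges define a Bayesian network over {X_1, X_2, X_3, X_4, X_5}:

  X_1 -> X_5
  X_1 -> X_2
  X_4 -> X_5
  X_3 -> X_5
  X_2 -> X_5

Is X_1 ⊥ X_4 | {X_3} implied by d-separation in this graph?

Yes

There are 2 undirected paths between X_1 and X_4; checking each against the conditioning set {X_3}:
Path 1: X_1 → X_2 → X_5 ← X_4
  X_5 is a collider here and neither X_5 nor any of its descendants is conditioned on, so the collider stays closed — the path is blocked at X_5.
Path 2: X_1 → X_5 ← X_4
  X_5 is a collider here and neither X_5 nor any of its descendants is conditioned on, so the collider stays closed — the path is blocked at X_5.
Every path is blocked, so X_1 and X_4 are d-separated given {X_3}.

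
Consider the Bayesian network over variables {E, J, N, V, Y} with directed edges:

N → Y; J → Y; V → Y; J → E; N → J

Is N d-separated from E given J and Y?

We examine all 2 paths between N and E:
Path 1: N → Y ← J → E
  J is a fork here and J is conditioned on, so the path is blocked at J.
Path 2: N → J → E
  J is a chain here and J is conditioned on, so the path is blocked at J.
All paths are blocked; N ⊥ E | {J, Y} holds.

Yes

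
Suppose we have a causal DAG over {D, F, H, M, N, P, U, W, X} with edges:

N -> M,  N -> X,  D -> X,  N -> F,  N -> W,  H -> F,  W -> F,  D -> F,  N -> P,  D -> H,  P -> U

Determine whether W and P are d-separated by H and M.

No

There are 4 undirected paths between W and P; checking each against the conditioning set {H, M}:
  1. W ← N → P — N:fork[open] ⇒ active
  2. W → F ← N → P — F:collider[blocks]; N:fork[open] ⇒ blocked
  3. W → F ← D → X ← N → P — F:collider[blocks]; D:fork[open]; X:collider[blocks]; N:fork[open] ⇒ blocked
  4. W → F ← H ← D → X ← N → P — F:collider[blocks]; H:chain[blocks]; D:fork[open]; X:collider[blocks]; N:fork[open] ⇒ blocked
Because an active path exists, W and P are not d-separated.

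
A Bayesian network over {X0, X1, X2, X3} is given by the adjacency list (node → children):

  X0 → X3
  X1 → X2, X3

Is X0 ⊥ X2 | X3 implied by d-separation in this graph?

No

The only undirected path from X0 to X2 is:
Path 1: X0 → X3 ← X1 → X2
  X3 is a collider and X3 is conditioned on, which opens it; X1 is a fork and X1 is not conditioned on — no node blocks this path, so it is active.
At least one path is unblocked, so d-separation fails.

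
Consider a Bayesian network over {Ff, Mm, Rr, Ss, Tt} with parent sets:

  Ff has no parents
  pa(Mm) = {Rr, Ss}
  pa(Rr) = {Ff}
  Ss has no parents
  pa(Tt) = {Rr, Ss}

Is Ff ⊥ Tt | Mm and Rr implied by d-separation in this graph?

We examine all 2 paths between Ff and Tt:
Path 1: Ff → Rr → Tt
  Rr is a chain here and Rr is conditioned on, so the path is blocked at Rr.
Path 2: Ff → Rr → Mm ← Ss → Tt
  Rr is a chain here and Rr is conditioned on, so the path is blocked at Rr.
Since every path is blocked, d-separation holds.

Yes — Ff and Tt are d-separated given {Mm, Rr}.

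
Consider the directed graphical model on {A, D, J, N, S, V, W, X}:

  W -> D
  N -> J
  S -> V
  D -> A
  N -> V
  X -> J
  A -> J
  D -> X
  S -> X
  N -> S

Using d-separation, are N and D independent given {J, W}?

No — N and D are not d-separated given {J, W}.

6 paths connect N and D; each must be blocked for d-separation to hold:
Path 1: N → J ← X ← D
  J is a collider and J is conditioned on, which opens it; X is a chain and X is not conditioned on — no node blocks this path, so it is active.
Path 2: N → J ← A ← D
  J is a collider and J is conditioned on, which opens it; A is a chain and A is not conditioned on — no node blocks this path, so it is active.
Path 3: N → V ← S → X ← D
  V is a collider here and neither V nor any of its descendants is conditioned on, so the collider stays closed — the path is blocked at V.
Path 4: N → V ← S → X → J ← A ← D
  V is a collider here and neither V nor any of its descendants is conditioned on, so the collider stays closed — the path is blocked at V.
Path 5: N → S → X ← D
  S is a chain and S is not conditioned on; X is a collider and its descendant J is conditioned on, which opens it — no node blocks this path, so it is active.
Path 6: N → S → X → J ← A ← D
  S is a chain and S is not conditioned on; X is a chain and X is not conditioned on; J is a collider and J is conditioned on, which opens it; A is a chain and A is not conditioned on — no node blocks this path, so it is active.
Because an active path exists, N and D are not d-separated.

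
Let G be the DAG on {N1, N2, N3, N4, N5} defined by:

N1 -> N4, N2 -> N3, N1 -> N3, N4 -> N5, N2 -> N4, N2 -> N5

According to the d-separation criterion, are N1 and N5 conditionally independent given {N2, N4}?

Yes

We examine all 4 paths between N1 and N5:
  1. N1 → N3 ← N2 → N4 → N5 — N3:collider[blocks]; N2:fork[blocks]; N4:chain[blocks] ⇒ blocked
  2. N1 → N3 ← N2 → N5 — N3:collider[blocks]; N2:fork[blocks] ⇒ blocked
  3. N1 → N4 → N5 — N4:chain[blocks] ⇒ blocked
  4. N1 → N4 ← N2 → N5 — N4:collider[open]; N2:fork[blocks] ⇒ blocked
Since every path is blocked, d-separation holds.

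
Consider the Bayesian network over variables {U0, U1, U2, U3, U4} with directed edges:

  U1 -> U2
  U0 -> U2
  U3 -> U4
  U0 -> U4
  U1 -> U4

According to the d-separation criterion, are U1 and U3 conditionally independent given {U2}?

Enumerating the 2 paths from U1 to U3 and testing each for blocking by {U2}:
Path 1: U1 → U2 ← U0 → U4 ← U3
  U4 is a collider here and neither U4 nor any of its descendants is conditioned on, so the collider stays closed — the path is blocked at U4.
Path 2: U1 → U4 ← U3
  U4 is a collider here and neither U4 nor any of its descendants is conditioned on, so the collider stays closed — the path is blocked at U4.
Since every path is blocked, d-separation holds.

Yes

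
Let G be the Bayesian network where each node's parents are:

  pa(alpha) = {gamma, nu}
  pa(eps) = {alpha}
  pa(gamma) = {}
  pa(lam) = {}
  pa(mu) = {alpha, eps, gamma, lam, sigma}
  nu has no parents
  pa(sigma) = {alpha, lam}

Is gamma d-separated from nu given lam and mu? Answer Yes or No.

No

We examine all 5 paths between gamma and nu:
Path 1: gamma → alpha ← nu
  alpha is a collider and its descendant mu is conditioned on, which opens it — no node blocks this path, so it is active.
Path 2: gamma → mu ← alpha ← nu
  mu is a collider and mu is conditioned on, which opens it; alpha is a chain and alpha is not conditioned on — no node blocks this path, so it is active.
Path 3: gamma → mu ← eps ← alpha ← nu
  mu is a collider and mu is conditioned on, which opens it; eps is a chain and eps is not conditioned on; alpha is a chain and alpha is not conditioned on — no node blocks this path, so it is active.
Path 4: gamma → mu ← sigma ← alpha ← nu
  mu is a collider and mu is conditioned on, which opens it; sigma is a chain and sigma is not conditioned on; alpha is a chain and alpha is not conditioned on — no node blocks this path, so it is active.
Path 5: gamma → mu ← lam → sigma ← alpha ← nu
  lam is a fork here and lam is conditioned on, so the path is blocked at lam.
Because an active path exists, gamma and nu are not d-separated.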